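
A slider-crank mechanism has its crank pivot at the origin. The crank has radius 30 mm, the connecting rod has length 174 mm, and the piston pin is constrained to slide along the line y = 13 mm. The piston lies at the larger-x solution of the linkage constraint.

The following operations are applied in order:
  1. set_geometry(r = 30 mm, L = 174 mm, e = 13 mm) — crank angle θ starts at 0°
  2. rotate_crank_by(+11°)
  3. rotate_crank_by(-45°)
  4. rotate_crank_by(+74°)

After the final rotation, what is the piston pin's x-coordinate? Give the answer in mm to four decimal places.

set_geometry: r = 30 mm, L = 174 mm, e = 13 mm; θ ← 0°
rotate_crank_by(+11°): θ ← 0° +11° = 11°
rotate_crank_by(-45°): θ ← 11° -45° = -34°
rotate_crank_by(+74°): θ ← -34° +74° = 40°
crank pin P = (r cos θ, r sin θ) = (22.981333, 19.283628)
h = r sin θ − e = 19.283628 − 13 = 6.283628
x = r cos θ + √(L² − h²) = 22.981333 + √(30276.0 − 39.4840) = 22.981333 + 173.886503 = 196.867837

196.8678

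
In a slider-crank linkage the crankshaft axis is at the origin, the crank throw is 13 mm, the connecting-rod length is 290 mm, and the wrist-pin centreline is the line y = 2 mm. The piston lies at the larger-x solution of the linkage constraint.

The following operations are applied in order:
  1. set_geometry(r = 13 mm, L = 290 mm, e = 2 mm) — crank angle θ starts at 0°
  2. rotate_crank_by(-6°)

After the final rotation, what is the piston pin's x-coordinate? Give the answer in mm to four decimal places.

set_geometry: r = 13 mm, L = 290 mm, e = 2 mm; θ ← 0°
rotate_crank_by(-6°): θ ← 0° -6° = -6°
crank pin P = (r cos θ, r sin θ) = (12.928785, -1.358870)
h = r sin θ − e = -1.358870 − 2 = -3.358870
x = r cos θ + √(L² − h²) = 12.928785 + √(84100.0 − 11.2820) = 12.928785 + 289.980548 = 302.909332

302.9093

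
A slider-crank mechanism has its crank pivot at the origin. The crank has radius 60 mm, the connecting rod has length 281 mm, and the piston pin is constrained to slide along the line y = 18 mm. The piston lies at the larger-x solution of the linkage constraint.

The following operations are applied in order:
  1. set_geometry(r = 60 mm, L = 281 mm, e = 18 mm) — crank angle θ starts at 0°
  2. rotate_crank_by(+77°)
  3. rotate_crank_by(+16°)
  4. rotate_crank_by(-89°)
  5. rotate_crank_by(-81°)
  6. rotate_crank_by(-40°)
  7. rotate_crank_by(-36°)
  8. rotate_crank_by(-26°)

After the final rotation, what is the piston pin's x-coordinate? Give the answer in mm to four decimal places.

220.3629

set_geometry: r = 60 mm, L = 281 mm, e = 18 mm; θ ← 0°
rotate_crank_by(+77°): θ ← 0° +77° = 77°
rotate_crank_by(+16°): θ ← 77° +16° = 93°
rotate_crank_by(-89°): θ ← 93° -89° = 4°
rotate_crank_by(-81°): θ ← 4° -81° = -77°
rotate_crank_by(-40°): θ ← -77° -40° = -117°
rotate_crank_by(-36°): θ ← -117° -36° = -153°
rotate_crank_by(-26°): θ ← -153° -26° = -179°
crank pin P = (r cos θ, r sin θ) = (-59.990862, -1.047144)
h = r sin θ − e = -1.047144 − 18 = -19.047144
x = r cos θ + √(L² − h²) = -59.990862 + √(78961.0 − 362.7937) = -59.990862 + 280.353716 = 220.362855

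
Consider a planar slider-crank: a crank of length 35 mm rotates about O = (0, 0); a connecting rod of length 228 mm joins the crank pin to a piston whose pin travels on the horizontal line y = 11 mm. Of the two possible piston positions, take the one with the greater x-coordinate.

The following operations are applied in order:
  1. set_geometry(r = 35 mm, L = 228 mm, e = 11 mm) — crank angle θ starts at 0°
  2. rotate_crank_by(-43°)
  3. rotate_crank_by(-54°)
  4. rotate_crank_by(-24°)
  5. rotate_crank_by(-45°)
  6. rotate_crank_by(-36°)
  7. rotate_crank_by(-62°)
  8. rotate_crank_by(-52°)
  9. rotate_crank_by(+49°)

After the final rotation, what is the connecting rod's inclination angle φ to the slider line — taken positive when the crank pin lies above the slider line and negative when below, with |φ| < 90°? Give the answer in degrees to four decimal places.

set_geometry: r = 35 mm, L = 228 mm, e = 11 mm; θ ← 0°
rotate_crank_by(-43°): θ ← 0° -43° = -43°
rotate_crank_by(-54°): θ ← -43° -54° = -97°
rotate_crank_by(-24°): θ ← -97° -24° = -121°
rotate_crank_by(-45°): θ ← -121° -45° = -166°
rotate_crank_by(-36°): θ ← -166° -36° = -202°
rotate_crank_by(-62°): θ ← -202° -62° = -264°
rotate_crank_by(-52°): θ ← -264° -52° = -316°
rotate_crank_by(+49°): θ ← -316° +49° = -267°
crank pin P = (r cos θ, r sin θ) = (-1.831758, 34.952034)
h = r sin θ − e = 34.952034 − 11 = 23.952034
sin φ = h / L = 23.952034 / 228 = 0.10505278
φ = arcsin(0.10505278) = 6.030207°

6.0302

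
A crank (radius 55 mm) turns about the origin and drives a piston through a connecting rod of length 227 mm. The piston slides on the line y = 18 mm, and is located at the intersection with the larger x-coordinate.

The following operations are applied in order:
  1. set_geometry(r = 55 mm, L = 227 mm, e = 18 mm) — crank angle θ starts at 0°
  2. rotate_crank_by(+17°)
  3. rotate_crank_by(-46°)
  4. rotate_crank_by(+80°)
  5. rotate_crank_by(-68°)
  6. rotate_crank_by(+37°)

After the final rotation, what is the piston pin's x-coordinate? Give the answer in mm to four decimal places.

278.6816

set_geometry: r = 55 mm, L = 227 mm, e = 18 mm; θ ← 0°
rotate_crank_by(+17°): θ ← 0° +17° = 17°
rotate_crank_by(-46°): θ ← 17° -46° = -29°
rotate_crank_by(+80°): θ ← -29° +80° = 51°
rotate_crank_by(-68°): θ ← 51° -68° = -17°
rotate_crank_by(+37°): θ ← -17° +37° = 20°
crank pin P = (r cos θ, r sin θ) = (51.683094, 18.811108)
h = r sin θ − e = 18.811108 − 18 = 0.811108
x = r cos θ + √(L² − h²) = 51.683094 + √(51529.0 − 0.6579) = 51.683094 + 226.998551 = 278.681645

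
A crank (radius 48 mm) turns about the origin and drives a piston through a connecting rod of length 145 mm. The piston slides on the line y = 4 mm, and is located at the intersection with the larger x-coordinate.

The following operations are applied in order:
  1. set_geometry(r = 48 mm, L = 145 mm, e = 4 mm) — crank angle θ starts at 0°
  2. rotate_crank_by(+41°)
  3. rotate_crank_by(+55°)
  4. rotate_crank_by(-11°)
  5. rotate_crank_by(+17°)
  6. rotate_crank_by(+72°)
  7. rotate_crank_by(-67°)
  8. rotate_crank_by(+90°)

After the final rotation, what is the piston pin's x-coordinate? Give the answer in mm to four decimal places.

97.9716

set_geometry: r = 48 mm, L = 145 mm, e = 4 mm; θ ← 0°
rotate_crank_by(+41°): θ ← 0° +41° = 41°
rotate_crank_by(+55°): θ ← 41° +55° = 96°
rotate_crank_by(-11°): θ ← 96° -11° = 85°
rotate_crank_by(+17°): θ ← 85° +17° = 102°
rotate_crank_by(+72°): θ ← 102° +72° = 174°
rotate_crank_by(-67°): θ ← 174° -67° = 107°
rotate_crank_by(+90°): θ ← 107° +90° = 197°
crank pin P = (r cos θ, r sin θ) = (-45.902628, -14.033842)
h = r sin θ − e = -14.033842 − 4 = -18.033842
x = r cos θ + √(L² − h²) = -45.902628 + √(21025.0 − 325.2195) = -45.902628 + 143.874183 = 97.971555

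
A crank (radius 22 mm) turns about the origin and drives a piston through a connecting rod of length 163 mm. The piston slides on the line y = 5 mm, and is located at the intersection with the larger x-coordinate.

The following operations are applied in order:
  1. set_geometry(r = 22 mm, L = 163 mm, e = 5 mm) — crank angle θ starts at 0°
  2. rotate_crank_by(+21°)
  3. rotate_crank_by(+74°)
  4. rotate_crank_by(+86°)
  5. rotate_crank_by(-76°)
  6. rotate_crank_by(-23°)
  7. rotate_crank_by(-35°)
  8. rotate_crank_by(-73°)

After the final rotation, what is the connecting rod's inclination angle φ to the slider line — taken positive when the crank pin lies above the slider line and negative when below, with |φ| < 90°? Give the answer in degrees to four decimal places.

set_geometry: r = 22 mm, L = 163 mm, e = 5 mm; θ ← 0°
rotate_crank_by(+21°): θ ← 0° +21° = 21°
rotate_crank_by(+74°): θ ← 21° +74° = 95°
rotate_crank_by(+86°): θ ← 95° +86° = 181°
rotate_crank_by(-76°): θ ← 181° -76° = 105°
rotate_crank_by(-23°): θ ← 105° -23° = 82°
rotate_crank_by(-35°): θ ← 82° -35° = 47°
rotate_crank_by(-73°): θ ← 47° -73° = -26°
crank pin P = (r cos θ, r sin θ) = (19.773469, -9.644165)
h = r sin θ − e = -9.644165 − 5 = -14.644165
sin φ = h / L = -14.644165 / 163 = -0.08984150
φ = arcsin(-0.08984150) = -5.154489°

-5.1545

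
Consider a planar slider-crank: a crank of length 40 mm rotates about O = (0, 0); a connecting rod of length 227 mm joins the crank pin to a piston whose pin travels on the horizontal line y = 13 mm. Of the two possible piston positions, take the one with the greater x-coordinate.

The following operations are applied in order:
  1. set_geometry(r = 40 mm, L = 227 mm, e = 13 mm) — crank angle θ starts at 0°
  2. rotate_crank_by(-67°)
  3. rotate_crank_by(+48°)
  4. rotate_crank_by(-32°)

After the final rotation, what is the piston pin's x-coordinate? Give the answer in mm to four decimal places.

247.8507

set_geometry: r = 40 mm, L = 227 mm, e = 13 mm; θ ← 0°
rotate_crank_by(-67°): θ ← 0° -67° = -67°
rotate_crank_by(+48°): θ ← -67° +48° = -19°
rotate_crank_by(-32°): θ ← -19° -32° = -51°
crank pin P = (r cos θ, r sin θ) = (25.172816, -31.085838)
h = r sin θ − e = -31.085838 − 13 = -44.085838
x = r cos θ + √(L² − h²) = 25.172816 + √(51529.0 − 1943.5612) = 25.172816 + 222.677881 = 247.850697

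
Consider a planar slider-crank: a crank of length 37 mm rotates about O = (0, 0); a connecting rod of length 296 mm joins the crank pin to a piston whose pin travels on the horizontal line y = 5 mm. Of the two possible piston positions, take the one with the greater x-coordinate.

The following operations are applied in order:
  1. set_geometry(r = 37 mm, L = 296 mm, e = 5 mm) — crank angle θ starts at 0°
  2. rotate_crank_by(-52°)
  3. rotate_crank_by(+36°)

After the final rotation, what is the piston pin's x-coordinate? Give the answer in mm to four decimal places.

331.1762

set_geometry: r = 37 mm, L = 296 mm, e = 5 mm; θ ← 0°
rotate_crank_by(-52°): θ ← 0° -52° = -52°
rotate_crank_by(+36°): θ ← -52° +36° = -16°
crank pin P = (r cos θ, r sin θ) = (35.566683, -10.198582)
h = r sin θ − e = -10.198582 − 5 = -15.198582
x = r cos θ + √(L² − h²) = 35.566683 + √(87616.0 − 230.9969) = 35.566683 + 295.609545 = 331.176228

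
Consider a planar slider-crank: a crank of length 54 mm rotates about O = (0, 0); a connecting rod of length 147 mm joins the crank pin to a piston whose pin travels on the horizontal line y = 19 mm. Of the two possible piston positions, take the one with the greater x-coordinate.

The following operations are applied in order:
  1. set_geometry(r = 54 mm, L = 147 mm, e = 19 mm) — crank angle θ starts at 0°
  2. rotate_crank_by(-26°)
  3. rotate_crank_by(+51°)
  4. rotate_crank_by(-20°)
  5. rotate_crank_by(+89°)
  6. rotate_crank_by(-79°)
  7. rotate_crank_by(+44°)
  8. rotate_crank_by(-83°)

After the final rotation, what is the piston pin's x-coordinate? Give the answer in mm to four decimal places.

set_geometry: r = 54 mm, L = 147 mm, e = 19 mm; θ ← 0°
rotate_crank_by(-26°): θ ← 0° -26° = -26°
rotate_crank_by(+51°): θ ← -26° +51° = 25°
rotate_crank_by(-20°): θ ← 25° -20° = 5°
rotate_crank_by(+89°): θ ← 5° +89° = 94°
rotate_crank_by(-79°): θ ← 94° -79° = 15°
rotate_crank_by(+44°): θ ← 15° +44° = 59°
rotate_crank_by(-83°): θ ← 59° -83° = -24°
crank pin P = (r cos θ, r sin θ) = (49.331455, -21.963779)
h = r sin θ − e = -21.963779 − 19 = -40.963779
x = r cos θ + √(L² − h²) = 49.331455 + √(21609.0 − 1678.0312) = 49.331455 + 141.177083 = 190.508538

190.5085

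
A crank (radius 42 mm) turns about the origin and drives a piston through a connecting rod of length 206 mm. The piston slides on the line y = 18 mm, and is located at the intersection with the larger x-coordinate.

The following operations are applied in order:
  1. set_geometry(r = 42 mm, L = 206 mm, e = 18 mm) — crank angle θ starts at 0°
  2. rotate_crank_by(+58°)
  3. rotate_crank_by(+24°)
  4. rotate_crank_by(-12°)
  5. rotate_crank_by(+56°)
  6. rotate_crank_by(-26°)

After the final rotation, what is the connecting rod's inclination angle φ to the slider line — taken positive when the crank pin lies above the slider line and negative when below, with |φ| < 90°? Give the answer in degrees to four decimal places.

set_geometry: r = 42 mm, L = 206 mm, e = 18 mm; θ ← 0°
rotate_crank_by(+58°): θ ← 0° +58° = 58°
rotate_crank_by(+24°): θ ← 58° +24° = 82°
rotate_crank_by(-12°): θ ← 82° -12° = 70°
rotate_crank_by(+56°): θ ← 70° +56° = 126°
rotate_crank_by(-26°): θ ← 126° -26° = 100°
crank pin P = (r cos θ, r sin θ) = (-7.293223, 41.361926)
h = r sin θ − e = 41.361926 − 18 = 23.361926
sin φ = h / L = 23.361926 / 206 = 0.11340741
φ = arcsin(0.11340741) = 6.511775°

6.5118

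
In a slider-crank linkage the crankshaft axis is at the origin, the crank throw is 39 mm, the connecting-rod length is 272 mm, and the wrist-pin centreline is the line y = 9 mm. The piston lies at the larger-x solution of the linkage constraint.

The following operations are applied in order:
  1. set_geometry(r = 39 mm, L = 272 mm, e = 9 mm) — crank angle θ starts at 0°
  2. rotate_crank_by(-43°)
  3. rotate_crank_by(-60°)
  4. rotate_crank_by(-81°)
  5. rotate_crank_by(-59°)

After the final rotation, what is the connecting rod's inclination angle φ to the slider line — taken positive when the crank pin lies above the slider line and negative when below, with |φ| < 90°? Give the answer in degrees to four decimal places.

set_geometry: r = 39 mm, L = 272 mm, e = 9 mm; θ ← 0°
rotate_crank_by(-43°): θ ← 0° -43° = -43°
rotate_crank_by(-60°): θ ← -43° -60° = -103°
rotate_crank_by(-81°): θ ← -103° -81° = -184°
rotate_crank_by(-59°): θ ← -184° -59° = -243°
crank pin P = (r cos θ, r sin θ) = (-17.705629, 34.749254)
h = r sin θ − e = 34.749254 − 9 = 25.749254
sin φ = h / L = 25.749254 / 272 = 0.09466638
φ = arcsin(0.09466638) = 5.432118°

5.4321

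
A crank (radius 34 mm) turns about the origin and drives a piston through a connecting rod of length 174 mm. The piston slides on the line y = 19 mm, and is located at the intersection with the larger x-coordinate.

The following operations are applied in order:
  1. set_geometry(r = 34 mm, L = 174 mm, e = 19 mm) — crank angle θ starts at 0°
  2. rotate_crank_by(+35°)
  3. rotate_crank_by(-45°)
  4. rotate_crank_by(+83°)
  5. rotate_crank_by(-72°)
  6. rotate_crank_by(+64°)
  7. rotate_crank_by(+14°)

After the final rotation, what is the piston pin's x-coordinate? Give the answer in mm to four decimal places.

179.8927

set_geometry: r = 34 mm, L = 174 mm, e = 19 mm; θ ← 0°
rotate_crank_by(+35°): θ ← 0° +35° = 35°
rotate_crank_by(-45°): θ ← 35° -45° = -10°
rotate_crank_by(+83°): θ ← -10° +83° = 73°
rotate_crank_by(-72°): θ ← 73° -72° = 1°
rotate_crank_by(+64°): θ ← 1° +64° = 65°
rotate_crank_by(+14°): θ ← 65° +14° = 79°
crank pin P = (r cos θ, r sin θ) = (6.487506, 33.375324)
h = r sin θ − e = 33.375324 − 19 = 14.375324
x = r cos θ + √(L² − h²) = 6.487506 + √(30276.0 − 206.6499) = 6.487506 + 173.405162 = 179.892667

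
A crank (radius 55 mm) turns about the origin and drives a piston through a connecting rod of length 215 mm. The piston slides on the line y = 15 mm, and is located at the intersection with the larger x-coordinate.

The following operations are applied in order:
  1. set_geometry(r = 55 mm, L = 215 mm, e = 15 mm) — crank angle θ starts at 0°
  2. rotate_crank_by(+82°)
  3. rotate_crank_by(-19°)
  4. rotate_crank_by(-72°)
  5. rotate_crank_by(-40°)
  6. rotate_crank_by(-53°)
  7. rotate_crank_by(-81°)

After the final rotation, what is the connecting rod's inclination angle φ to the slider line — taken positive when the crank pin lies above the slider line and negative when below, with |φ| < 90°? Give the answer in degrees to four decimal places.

set_geometry: r = 55 mm, L = 215 mm, e = 15 mm; θ ← 0°
rotate_crank_by(+82°): θ ← 0° +82° = 82°
rotate_crank_by(-19°): θ ← 82° -19° = 63°
rotate_crank_by(-72°): θ ← 63° -72° = -9°
rotate_crank_by(-40°): θ ← -9° -40° = -49°
rotate_crank_by(-53°): θ ← -49° -53° = -102°
rotate_crank_by(-81°): θ ← -102° -81° = -183°
crank pin P = (r cos θ, r sin θ) = (-54.924624, 2.878478)
h = r sin θ − e = 2.878478 − 15 = -12.121522
sin φ = h / L = -12.121522 / 215 = -0.05637917
φ = arcsin(-0.05637917) = -3.232002°

-3.2320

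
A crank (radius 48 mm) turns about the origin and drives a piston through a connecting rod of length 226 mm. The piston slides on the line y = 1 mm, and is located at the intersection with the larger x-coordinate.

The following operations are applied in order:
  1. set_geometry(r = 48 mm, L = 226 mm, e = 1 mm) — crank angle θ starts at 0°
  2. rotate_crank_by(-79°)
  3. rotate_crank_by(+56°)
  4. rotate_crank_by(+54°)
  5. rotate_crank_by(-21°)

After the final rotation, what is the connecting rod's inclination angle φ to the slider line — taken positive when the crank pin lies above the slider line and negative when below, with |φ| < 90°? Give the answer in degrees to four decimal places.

set_geometry: r = 48 mm, L = 226 mm, e = 1 mm; θ ← 0°
rotate_crank_by(-79°): θ ← 0° -79° = -79°
rotate_crank_by(+56°): θ ← -79° +56° = -23°
rotate_crank_by(+54°): θ ← -23° +54° = 31°
rotate_crank_by(-21°): θ ← 31° -21° = 10°
crank pin P = (r cos θ, r sin θ) = (47.270772, 8.335113)
h = r sin θ − e = 8.335113 − 1 = 7.335113
sin φ = h / L = 7.335113 / 226 = 0.03245625
φ = arcsin(0.03245625) = 1.859933°

1.8599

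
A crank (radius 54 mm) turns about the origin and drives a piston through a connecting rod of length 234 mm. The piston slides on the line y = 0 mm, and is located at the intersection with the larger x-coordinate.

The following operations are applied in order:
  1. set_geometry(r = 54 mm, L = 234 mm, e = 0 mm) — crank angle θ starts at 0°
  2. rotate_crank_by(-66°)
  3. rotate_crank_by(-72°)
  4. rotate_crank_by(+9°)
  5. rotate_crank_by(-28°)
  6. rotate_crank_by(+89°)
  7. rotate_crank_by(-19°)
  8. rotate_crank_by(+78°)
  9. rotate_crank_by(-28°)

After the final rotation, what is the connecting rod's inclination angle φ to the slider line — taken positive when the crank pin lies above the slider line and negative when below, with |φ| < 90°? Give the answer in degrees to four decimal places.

set_geometry: r = 54 mm, L = 234 mm, e = 0 mm; θ ← 0°
rotate_crank_by(-66°): θ ← 0° -66° = -66°
rotate_crank_by(-72°): θ ← -66° -72° = -138°
rotate_crank_by(+9°): θ ← -138° +9° = -129°
rotate_crank_by(-28°): θ ← -129° -28° = -157°
rotate_crank_by(+89°): θ ← -157° +89° = -68°
rotate_crank_by(-19°): θ ← -68° -19° = -87°
rotate_crank_by(+78°): θ ← -87° +78° = -9°
rotate_crank_by(-28°): θ ← -9° -28° = -37°
crank pin P = (r cos θ, r sin θ) = (43.126318, -32.498011)
h = r sin θ − e = -32.498011 − 0 = -32.498011
sin φ = h / L = -32.498011 / 234 = -0.13888039
φ = arcsin(-0.13888039) = -7.983064°

-7.9831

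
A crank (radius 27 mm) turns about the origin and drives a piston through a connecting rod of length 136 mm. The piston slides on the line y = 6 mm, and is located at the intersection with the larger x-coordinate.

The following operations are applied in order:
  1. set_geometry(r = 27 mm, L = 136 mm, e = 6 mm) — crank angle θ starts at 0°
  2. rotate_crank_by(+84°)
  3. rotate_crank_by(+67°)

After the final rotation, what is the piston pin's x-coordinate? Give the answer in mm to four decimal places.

set_geometry: r = 27 mm, L = 136 mm, e = 6 mm; θ ← 0°
rotate_crank_by(+84°): θ ← 0° +84° = 84°
rotate_crank_by(+67°): θ ← 84° +67° = 151°
crank pin P = (r cos θ, r sin θ) = (-23.614732, 13.089860)
h = r sin θ − e = 13.089860 − 6 = 7.089860
x = r cos θ + √(L² − h²) = -23.614732 + √(18496.0 − 50.2661) = -23.614732 + 135.815072 = 112.200340

112.2003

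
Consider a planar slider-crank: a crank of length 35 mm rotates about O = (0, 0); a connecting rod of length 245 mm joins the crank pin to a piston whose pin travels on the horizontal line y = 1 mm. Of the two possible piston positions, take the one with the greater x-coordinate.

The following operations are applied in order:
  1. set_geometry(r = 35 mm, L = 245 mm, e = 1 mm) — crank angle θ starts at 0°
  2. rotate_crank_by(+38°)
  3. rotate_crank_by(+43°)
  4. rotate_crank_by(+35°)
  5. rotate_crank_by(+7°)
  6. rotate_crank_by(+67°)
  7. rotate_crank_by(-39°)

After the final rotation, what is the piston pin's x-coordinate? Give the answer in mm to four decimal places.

set_geometry: r = 35 mm, L = 245 mm, e = 1 mm; θ ← 0°
rotate_crank_by(+38°): θ ← 0° +38° = 38°
rotate_crank_by(+43°): θ ← 38° +43° = 81°
rotate_crank_by(+35°): θ ← 81° +35° = 116°
rotate_crank_by(+7°): θ ← 116° +7° = 123°
rotate_crank_by(+67°): θ ← 123° +67° = 190°
rotate_crank_by(-39°): θ ← 190° -39° = 151°
crank pin P = (r cos θ, r sin θ) = (-30.611690, 16.968337)
h = r sin θ − e = 16.968337 − 1 = 15.968337
x = r cos θ + √(L² − h²) = -30.611690 + √(60025.0 − 254.9878) = -30.611690 + 244.479063 = 213.867373

213.8674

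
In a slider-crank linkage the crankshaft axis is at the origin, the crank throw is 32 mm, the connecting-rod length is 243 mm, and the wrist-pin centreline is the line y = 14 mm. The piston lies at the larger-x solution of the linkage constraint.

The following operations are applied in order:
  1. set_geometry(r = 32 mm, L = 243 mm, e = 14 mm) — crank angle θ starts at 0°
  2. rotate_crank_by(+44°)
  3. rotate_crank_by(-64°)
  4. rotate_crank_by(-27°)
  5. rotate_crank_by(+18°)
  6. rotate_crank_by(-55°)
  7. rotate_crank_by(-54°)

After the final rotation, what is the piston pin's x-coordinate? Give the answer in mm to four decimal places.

216.6252

set_geometry: r = 32 mm, L = 243 mm, e = 14 mm; θ ← 0°
rotate_crank_by(+44°): θ ← 0° +44° = 44°
rotate_crank_by(-64°): θ ← 44° -64° = -20°
rotate_crank_by(-27°): θ ← -20° -27° = -47°
rotate_crank_by(+18°): θ ← -47° +18° = -29°
rotate_crank_by(-55°): θ ← -29° -55° = -84°
rotate_crank_by(-54°): θ ← -84° -54° = -138°
crank pin P = (r cos θ, r sin θ) = (-23.780634, -21.412179)
h = r sin θ − e = -21.412179 − 14 = -35.412179
x = r cos θ + √(L² − h²) = -23.780634 + √(59049.0 − 1254.0225) = -23.780634 + 240.405860 = 216.625226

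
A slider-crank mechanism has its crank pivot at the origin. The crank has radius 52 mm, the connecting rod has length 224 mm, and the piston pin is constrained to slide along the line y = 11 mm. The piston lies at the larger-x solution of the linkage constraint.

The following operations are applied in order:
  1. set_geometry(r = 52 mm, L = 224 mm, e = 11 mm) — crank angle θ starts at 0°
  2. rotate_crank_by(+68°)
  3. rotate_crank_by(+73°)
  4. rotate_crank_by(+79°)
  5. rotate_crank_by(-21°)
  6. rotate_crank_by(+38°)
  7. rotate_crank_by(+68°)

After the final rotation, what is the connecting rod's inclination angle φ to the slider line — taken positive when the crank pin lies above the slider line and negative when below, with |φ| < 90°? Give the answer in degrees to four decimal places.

set_geometry: r = 52 mm, L = 224 mm, e = 11 mm; θ ← 0°
rotate_crank_by(+68°): θ ← 0° +68° = 68°
rotate_crank_by(+73°): θ ← 68° +73° = 141°
rotate_crank_by(+79°): θ ← 141° +79° = 220°
rotate_crank_by(-21°): θ ← 220° -21° = 199°
rotate_crank_by(+38°): θ ← 199° +38° = 237°
rotate_crank_by(+68°): θ ← 237° +68° = 305°
crank pin P = (r cos θ, r sin θ) = (29.825975, -42.595906)
h = r sin θ − e = -42.595906 − 11 = -53.595906
sin φ = h / L = -53.595906 / 224 = -0.23926744
φ = arcsin(-0.23926744) = -13.843308°

-13.8433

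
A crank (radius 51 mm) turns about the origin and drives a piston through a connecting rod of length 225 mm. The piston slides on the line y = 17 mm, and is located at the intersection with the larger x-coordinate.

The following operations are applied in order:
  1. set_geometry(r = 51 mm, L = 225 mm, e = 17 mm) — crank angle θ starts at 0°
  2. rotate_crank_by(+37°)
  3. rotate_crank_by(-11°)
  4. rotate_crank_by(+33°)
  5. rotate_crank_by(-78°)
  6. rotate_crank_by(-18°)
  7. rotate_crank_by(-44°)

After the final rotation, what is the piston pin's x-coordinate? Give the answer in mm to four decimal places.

222.6547

set_geometry: r = 51 mm, L = 225 mm, e = 17 mm; θ ← 0°
rotate_crank_by(+37°): θ ← 0° +37° = 37°
rotate_crank_by(-11°): θ ← 37° -11° = 26°
rotate_crank_by(+33°): θ ← 26° +33° = 59°
rotate_crank_by(-78°): θ ← 59° -78° = -19°
rotate_crank_by(-18°): θ ← -19° -18° = -37°
rotate_crank_by(-44°): θ ← -37° -44° = -81°
crank pin P = (r cos θ, r sin θ) = (7.978158, -50.372105)
h = r sin θ − e = -50.372105 − 17 = -67.372105
x = r cos θ + √(L² − h²) = 7.978158 + √(50625.0 − 4539.0006) = 7.978158 + 214.676499 = 222.654657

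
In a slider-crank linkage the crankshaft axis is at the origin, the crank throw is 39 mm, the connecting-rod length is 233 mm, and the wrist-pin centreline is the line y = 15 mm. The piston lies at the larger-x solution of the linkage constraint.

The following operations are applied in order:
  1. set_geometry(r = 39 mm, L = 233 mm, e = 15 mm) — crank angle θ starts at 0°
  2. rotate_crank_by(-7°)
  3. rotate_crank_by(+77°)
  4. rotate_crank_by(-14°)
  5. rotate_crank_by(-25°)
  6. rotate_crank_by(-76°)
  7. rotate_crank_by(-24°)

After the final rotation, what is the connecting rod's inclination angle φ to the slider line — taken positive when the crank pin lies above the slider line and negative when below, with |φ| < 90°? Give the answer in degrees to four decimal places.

set_geometry: r = 39 mm, L = 233 mm, e = 15 mm; θ ← 0°
rotate_crank_by(-7°): θ ← 0° -7° = -7°
rotate_crank_by(+77°): θ ← -7° +77° = 70°
rotate_crank_by(-14°): θ ← 70° -14° = 56°
rotate_crank_by(-25°): θ ← 56° -25° = 31°
rotate_crank_by(-76°): θ ← 31° -76° = -45°
rotate_crank_by(-24°): θ ← -45° -24° = -69°
crank pin P = (r cos θ, r sin θ) = (13.976350, -36.409637)
h = r sin θ − e = -36.409637 − 15 = -51.409637
sin φ = h / L = -51.409637 / 233 = -0.22064222
φ = arcsin(-0.22064222) = -12.746756°

-12.7468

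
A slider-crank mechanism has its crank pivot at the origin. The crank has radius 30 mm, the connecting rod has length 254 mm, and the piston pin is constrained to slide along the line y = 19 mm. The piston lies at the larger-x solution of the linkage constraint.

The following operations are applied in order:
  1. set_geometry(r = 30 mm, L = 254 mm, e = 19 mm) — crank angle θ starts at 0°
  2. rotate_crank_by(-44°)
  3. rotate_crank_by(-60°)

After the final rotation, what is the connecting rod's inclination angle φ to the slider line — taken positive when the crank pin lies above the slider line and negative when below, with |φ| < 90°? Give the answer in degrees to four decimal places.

-10.9181

set_geometry: r = 30 mm, L = 254 mm, e = 19 mm; θ ← 0°
rotate_crank_by(-44°): θ ← 0° -44° = -44°
rotate_crank_by(-60°): θ ← -44° -60° = -104°
crank pin P = (r cos θ, r sin θ) = (-7.257657, -29.108872)
h = r sin θ − e = -29.108872 − 19 = -48.108872
sin φ = h / L = -48.108872 / 254 = -0.18940501
φ = arcsin(-0.18940501) = -10.918063°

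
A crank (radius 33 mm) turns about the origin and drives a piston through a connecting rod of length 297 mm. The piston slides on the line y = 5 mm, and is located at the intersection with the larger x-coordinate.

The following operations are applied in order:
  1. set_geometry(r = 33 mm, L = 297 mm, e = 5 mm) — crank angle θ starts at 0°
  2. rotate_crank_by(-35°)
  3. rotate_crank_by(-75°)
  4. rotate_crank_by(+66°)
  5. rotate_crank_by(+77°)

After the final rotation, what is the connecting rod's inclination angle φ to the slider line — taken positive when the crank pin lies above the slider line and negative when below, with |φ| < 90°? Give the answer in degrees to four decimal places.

set_geometry: r = 33 mm, L = 297 mm, e = 5 mm; θ ← 0°
rotate_crank_by(-35°): θ ← 0° -35° = -35°
rotate_crank_by(-75°): θ ← -35° -75° = -110°
rotate_crank_by(+66°): θ ← -110° +66° = -44°
rotate_crank_by(+77°): θ ← -44° +77° = 33°
crank pin P = (r cos θ, r sin θ) = (27.676129, 17.973088)
h = r sin θ − e = 17.973088 − 5 = 12.973088
sin φ = h / L = 12.973088 / 297 = 0.04368043
φ = arcsin(0.04368043) = 2.503501°

2.5035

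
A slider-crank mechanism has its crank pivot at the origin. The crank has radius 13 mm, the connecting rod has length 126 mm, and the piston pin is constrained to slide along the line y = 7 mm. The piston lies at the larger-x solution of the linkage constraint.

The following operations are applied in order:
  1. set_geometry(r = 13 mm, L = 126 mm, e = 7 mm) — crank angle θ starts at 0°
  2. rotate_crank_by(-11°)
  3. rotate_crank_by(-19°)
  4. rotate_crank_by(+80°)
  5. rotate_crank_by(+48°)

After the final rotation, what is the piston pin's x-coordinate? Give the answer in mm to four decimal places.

124.0538

set_geometry: r = 13 mm, L = 126 mm, e = 7 mm; θ ← 0°
rotate_crank_by(-11°): θ ← 0° -11° = -11°
rotate_crank_by(-19°): θ ← -11° -19° = -30°
rotate_crank_by(+80°): θ ← -30° +80° = 50°
rotate_crank_by(+48°): θ ← 50° +48° = 98°
crank pin P = (r cos θ, r sin θ) = (-1.809250, 12.873485)
h = r sin θ − e = 12.873485 − 7 = 5.873485
x = r cos θ + √(L² − h²) = -1.809250 + √(15876.0 − 34.4978) = -1.809250 + 125.863029 = 124.053779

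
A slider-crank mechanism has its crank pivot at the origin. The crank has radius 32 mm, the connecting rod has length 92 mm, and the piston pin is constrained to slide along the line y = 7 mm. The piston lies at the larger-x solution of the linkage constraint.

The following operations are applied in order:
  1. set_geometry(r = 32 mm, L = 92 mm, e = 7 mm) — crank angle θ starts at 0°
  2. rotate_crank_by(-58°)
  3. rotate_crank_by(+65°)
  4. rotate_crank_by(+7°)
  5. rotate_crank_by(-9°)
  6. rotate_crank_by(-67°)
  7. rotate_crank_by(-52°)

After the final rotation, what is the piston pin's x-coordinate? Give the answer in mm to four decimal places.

set_geometry: r = 32 mm, L = 92 mm, e = 7 mm; θ ← 0°
rotate_crank_by(-58°): θ ← 0° -58° = -58°
rotate_crank_by(+65°): θ ← -58° +65° = 7°
rotate_crank_by(+7°): θ ← 7° +7° = 14°
rotate_crank_by(-9°): θ ← 14° -9° = 5°
rotate_crank_by(-67°): θ ← 5° -67° = -62°
rotate_crank_by(-52°): θ ← -62° -52° = -114°
crank pin P = (r cos θ, r sin θ) = (-13.015573, -29.233455)
h = r sin θ − e = -29.233455 − 7 = -36.233455
x = r cos θ + √(L² − h²) = -13.015573 + √(8464.0 − 1312.8632) = -13.015573 + 84.564394 = 71.548822

71.5488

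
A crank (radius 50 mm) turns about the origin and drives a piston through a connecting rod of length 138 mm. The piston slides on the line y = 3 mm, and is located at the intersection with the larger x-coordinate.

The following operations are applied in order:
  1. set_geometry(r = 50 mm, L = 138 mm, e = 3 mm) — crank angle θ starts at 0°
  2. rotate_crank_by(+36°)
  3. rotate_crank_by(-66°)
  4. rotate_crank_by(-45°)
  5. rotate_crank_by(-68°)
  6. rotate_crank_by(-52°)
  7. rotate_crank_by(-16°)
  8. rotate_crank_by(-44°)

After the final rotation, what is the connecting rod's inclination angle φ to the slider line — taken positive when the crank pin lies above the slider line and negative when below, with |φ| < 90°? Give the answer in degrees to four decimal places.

19.1616

set_geometry: r = 50 mm, L = 138 mm, e = 3 mm; θ ← 0°
rotate_crank_by(+36°): θ ← 0° +36° = 36°
rotate_crank_by(-66°): θ ← 36° -66° = -30°
rotate_crank_by(-45°): θ ← -30° -45° = -75°
rotate_crank_by(-68°): θ ← -75° -68° = -143°
rotate_crank_by(-52°): θ ← -143° -52° = -195°
rotate_crank_by(-16°): θ ← -195° -16° = -211°
rotate_crank_by(-44°): θ ← -211° -44° = -255°
crank pin P = (r cos θ, r sin θ) = (-12.940952, 48.296291)
h = r sin θ − e = 48.296291 − 3 = 45.296291
sin φ = h / L = 45.296291 / 138 = 0.32823400
φ = arcsin(0.32823400) = 19.161621°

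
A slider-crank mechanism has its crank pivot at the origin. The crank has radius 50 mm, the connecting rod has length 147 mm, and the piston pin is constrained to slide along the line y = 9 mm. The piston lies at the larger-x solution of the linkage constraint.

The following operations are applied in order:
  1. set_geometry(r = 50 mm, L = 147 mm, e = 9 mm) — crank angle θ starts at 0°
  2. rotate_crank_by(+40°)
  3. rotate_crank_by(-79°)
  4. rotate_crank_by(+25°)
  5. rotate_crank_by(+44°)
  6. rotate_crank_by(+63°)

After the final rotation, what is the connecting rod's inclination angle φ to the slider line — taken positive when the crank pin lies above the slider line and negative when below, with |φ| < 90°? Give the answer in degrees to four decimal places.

16.1674

set_geometry: r = 50 mm, L = 147 mm, e = 9 mm; θ ← 0°
rotate_crank_by(+40°): θ ← 0° +40° = 40°
rotate_crank_by(-79°): θ ← 40° -79° = -39°
rotate_crank_by(+25°): θ ← -39° +25° = -14°
rotate_crank_by(+44°): θ ← -14° +44° = 30°
rotate_crank_by(+63°): θ ← 30° +63° = 93°
crank pin P = (r cos θ, r sin θ) = (-2.616798, 49.931477)
h = r sin θ − e = 49.931477 − 9 = 40.931477
sin φ = h / L = 40.931477 / 147 = 0.27844542
φ = arcsin(0.27844542) = 16.167444°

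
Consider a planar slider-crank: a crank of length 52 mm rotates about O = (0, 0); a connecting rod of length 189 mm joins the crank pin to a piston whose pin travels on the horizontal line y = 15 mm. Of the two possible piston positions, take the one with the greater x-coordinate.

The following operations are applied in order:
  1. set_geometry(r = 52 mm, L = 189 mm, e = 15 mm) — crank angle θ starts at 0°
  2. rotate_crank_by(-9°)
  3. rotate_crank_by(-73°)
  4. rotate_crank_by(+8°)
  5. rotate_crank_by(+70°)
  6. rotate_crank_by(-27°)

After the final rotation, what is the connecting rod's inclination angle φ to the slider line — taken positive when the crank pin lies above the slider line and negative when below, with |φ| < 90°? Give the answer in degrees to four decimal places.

set_geometry: r = 52 mm, L = 189 mm, e = 15 mm; θ ← 0°
rotate_crank_by(-9°): θ ← 0° -9° = -9°
rotate_crank_by(-73°): θ ← -9° -73° = -82°
rotate_crank_by(+8°): θ ← -82° +8° = -74°
rotate_crank_by(+70°): θ ← -74° +70° = -4°
rotate_crank_by(-27°): θ ← -4° -27° = -31°
crank pin P = (r cos θ, r sin θ) = (44.572700, -26.781980)
h = r sin θ − e = -26.781980 − 15 = -41.781980
sin φ = h / L = -41.781980 / 189 = -0.22106868
φ = arcsin(-0.22106868) = -12.771809°

-12.7718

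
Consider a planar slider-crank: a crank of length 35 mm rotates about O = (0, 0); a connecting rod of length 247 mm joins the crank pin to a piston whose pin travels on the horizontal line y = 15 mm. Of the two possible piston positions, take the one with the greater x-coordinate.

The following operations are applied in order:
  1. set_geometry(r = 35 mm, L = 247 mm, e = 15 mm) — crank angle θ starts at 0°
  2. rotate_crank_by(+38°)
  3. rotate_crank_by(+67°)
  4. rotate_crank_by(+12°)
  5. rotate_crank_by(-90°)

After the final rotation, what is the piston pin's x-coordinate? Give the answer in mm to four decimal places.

set_geometry: r = 35 mm, L = 247 mm, e = 15 mm; θ ← 0°
rotate_crank_by(+38°): θ ← 0° +38° = 38°
rotate_crank_by(+67°): θ ← 38° +67° = 105°
rotate_crank_by(+12°): θ ← 105° +12° = 117°
rotate_crank_by(-90°): θ ← 117° -90° = 27°
crank pin P = (r cos θ, r sin θ) = (31.185228, 15.889667)
h = r sin θ − e = 15.889667 − 15 = 0.889667
x = r cos θ + √(L² − h²) = 31.185228 + √(61009.0 − 0.7915) = 31.185228 + 246.998398 = 278.183626

278.1836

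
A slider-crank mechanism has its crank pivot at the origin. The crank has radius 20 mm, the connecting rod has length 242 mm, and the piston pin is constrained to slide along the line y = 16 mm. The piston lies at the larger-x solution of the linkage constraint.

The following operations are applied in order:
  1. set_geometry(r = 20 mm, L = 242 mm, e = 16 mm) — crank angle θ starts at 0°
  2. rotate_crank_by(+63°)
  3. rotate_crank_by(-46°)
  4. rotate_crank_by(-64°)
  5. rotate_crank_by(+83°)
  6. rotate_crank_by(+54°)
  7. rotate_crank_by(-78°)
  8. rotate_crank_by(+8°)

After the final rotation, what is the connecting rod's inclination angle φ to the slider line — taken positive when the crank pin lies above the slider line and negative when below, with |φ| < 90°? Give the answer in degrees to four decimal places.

-2.1691

set_geometry: r = 20 mm, L = 242 mm, e = 16 mm; θ ← 0°
rotate_crank_by(+63°): θ ← 0° +63° = 63°
rotate_crank_by(-46°): θ ← 63° -46° = 17°
rotate_crank_by(-64°): θ ← 17° -64° = -47°
rotate_crank_by(+83°): θ ← -47° +83° = 36°
rotate_crank_by(+54°): θ ← 36° +54° = 90°
rotate_crank_by(-78°): θ ← 90° -78° = 12°
rotate_crank_by(+8°): θ ← 12° +8° = 20°
crank pin P = (r cos θ, r sin θ) = (18.793852, 6.840403)
h = r sin θ − e = 6.840403 − 16 = -9.159597
sin φ = h / L = -9.159597 / 242 = -0.03784957
φ = arcsin(-0.03784957) = -2.169139°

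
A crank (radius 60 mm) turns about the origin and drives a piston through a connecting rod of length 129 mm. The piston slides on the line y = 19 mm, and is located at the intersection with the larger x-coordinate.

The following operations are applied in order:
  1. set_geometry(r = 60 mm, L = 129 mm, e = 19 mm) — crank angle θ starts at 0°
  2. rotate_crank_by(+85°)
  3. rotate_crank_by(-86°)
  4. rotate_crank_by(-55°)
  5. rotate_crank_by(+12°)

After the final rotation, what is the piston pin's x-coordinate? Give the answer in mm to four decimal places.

156.9980

set_geometry: r = 60 mm, L = 129 mm, e = 19 mm; θ ← 0°
rotate_crank_by(+85°): θ ← 0° +85° = 85°
rotate_crank_by(-86°): θ ← 85° -86° = -1°
rotate_crank_by(-55°): θ ← -1° -55° = -56°
rotate_crank_by(+12°): θ ← -56° +12° = -44°
crank pin P = (r cos θ, r sin θ) = (43.160388, -41.679502)
h = r sin θ − e = -41.679502 − 19 = -60.679502
x = r cos θ + √(L² − h²) = 43.160388 + √(16641.0 − 3682.0020) = 43.160388 + 113.837595 = 156.997983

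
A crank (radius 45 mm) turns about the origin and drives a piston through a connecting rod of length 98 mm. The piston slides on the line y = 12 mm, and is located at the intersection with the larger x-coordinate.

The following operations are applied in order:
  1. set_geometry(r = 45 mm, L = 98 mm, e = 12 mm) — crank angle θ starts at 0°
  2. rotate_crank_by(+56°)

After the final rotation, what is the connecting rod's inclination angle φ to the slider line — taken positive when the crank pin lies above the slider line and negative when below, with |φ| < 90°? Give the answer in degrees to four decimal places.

14.9652

set_geometry: r = 45 mm, L = 98 mm, e = 12 mm; θ ← 0°
rotate_crank_by(+56°): θ ← 0° +56° = 56°
crank pin P = (r cos θ, r sin θ) = (25.163681, 37.306691)
h = r sin θ − e = 37.306691 − 12 = 25.306691
sin φ = h / L = 25.306691 / 98 = 0.25823154
φ = arcsin(0.25823154) = 14.965154°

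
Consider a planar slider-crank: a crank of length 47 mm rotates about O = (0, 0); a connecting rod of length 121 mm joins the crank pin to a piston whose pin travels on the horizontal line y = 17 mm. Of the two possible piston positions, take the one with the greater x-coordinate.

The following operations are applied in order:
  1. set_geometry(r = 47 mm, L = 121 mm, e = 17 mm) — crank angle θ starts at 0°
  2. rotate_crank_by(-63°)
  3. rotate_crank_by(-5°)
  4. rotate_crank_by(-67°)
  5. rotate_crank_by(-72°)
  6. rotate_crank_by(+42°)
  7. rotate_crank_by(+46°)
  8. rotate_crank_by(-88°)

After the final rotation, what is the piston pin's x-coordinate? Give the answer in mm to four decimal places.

set_geometry: r = 47 mm, L = 121 mm, e = 17 mm; θ ← 0°
rotate_crank_by(-63°): θ ← 0° -63° = -63°
rotate_crank_by(-5°): θ ← -63° -5° = -68°
rotate_crank_by(-67°): θ ← -68° -67° = -135°
rotate_crank_by(-72°): θ ← -135° -72° = -207°
rotate_crank_by(+42°): θ ← -207° +42° = -165°
rotate_crank_by(+46°): θ ← -165° +46° = -119°
rotate_crank_by(-88°): θ ← -119° -88° = -207°
crank pin P = (r cos θ, r sin θ) = (-41.877307, 21.337553)
h = r sin θ − e = 21.337553 − 17 = 4.337553
x = r cos θ + √(L² − h²) = -41.877307 + √(14641.0 − 18.8144) = -41.877307 + 120.922230 = 79.044923

79.0449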